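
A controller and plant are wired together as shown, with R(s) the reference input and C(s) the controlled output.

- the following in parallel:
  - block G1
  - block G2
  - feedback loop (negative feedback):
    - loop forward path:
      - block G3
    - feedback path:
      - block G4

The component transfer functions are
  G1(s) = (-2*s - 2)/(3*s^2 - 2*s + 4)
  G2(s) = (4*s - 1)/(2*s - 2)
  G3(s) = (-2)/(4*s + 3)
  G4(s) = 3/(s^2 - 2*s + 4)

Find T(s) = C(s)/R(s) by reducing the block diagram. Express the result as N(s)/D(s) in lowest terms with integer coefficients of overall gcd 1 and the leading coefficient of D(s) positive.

[1] collapse the loop (G3 forward, G4 return) -> (-2*s^2 + 4*s - 8)/(4*s^3 - 5*s^2 + 10*s + 6)
[2] sum the parallel branches G1, G2, [G3/(1+G3*G4)], which is the overall transfer function T(s) = C(s)/R(s) in lowest terms

Therefore the answer is (48*s^6 - 132*s^5 + 311*s^4 - 280*s^3 + 234*s^2 - 20*s + 64)/(24*s^6 - 70*s^5 + 158*s^4 - 156*s^3 + 100*s^2 - 8*s - 48).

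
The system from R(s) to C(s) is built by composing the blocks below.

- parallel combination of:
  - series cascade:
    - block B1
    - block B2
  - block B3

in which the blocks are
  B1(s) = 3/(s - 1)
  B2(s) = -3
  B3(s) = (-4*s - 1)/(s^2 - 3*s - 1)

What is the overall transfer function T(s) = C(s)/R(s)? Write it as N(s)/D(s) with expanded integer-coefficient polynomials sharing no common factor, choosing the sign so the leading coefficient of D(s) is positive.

[1] reduce the series chain B1, B2 gives (-9)/(s - 1)
[2] add (B1*B2), B3 (parallel); the result is T(s) itself (integer coefficients, no common factor, positive leading denominator coefficient)

Hence the answer: (-13*s^2 + 30*s + 10)/(s^3 - 4*s^2 + 2*s + 1)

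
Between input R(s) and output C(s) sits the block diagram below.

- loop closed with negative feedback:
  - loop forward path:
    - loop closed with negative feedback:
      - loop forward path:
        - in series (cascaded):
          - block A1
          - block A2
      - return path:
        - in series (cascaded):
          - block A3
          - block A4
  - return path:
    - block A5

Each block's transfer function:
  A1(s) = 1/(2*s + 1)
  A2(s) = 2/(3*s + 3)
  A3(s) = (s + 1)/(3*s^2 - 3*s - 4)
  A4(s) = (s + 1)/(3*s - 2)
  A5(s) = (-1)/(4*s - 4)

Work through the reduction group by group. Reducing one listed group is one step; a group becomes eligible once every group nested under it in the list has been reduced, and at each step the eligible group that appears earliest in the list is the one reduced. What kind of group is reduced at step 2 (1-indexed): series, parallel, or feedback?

The answer is series.

Reasoning:
Step 1 - series reduction of A1, A2
Step 2 - combine A3, A4 in series
Step 3 - feedback reduction of (A1*A2), (A3*A4)
Step 4 - reduce the feedback loop with forward [(A1*A2)/(1+(A1*A2)*(A3*A4))] and return A5
The group at step 2 is a series group.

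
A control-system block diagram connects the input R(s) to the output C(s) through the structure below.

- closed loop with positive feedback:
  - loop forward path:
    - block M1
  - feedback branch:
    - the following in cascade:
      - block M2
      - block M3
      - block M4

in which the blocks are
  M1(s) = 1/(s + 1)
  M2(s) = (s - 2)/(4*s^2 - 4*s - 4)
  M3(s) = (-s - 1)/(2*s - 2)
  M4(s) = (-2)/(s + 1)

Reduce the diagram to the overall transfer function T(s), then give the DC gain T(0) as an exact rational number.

Answer: 2/3

Working:
Step 1. series reduction of M2, M3, M4: (s - 2)/(4*s^3 - 8*s^2 + 4)
Step 2. apply the feedback formula to M1, (M2*M3*M4): (4*s^3 - 8*s^2 + 4)/(4*s^4 - 4*s^3 - 8*s^2 + 3*s + 6)
Evaluating the step-2 result (the overall T(s)) at s = 0 gives T(0) = 4/6 = 2/3.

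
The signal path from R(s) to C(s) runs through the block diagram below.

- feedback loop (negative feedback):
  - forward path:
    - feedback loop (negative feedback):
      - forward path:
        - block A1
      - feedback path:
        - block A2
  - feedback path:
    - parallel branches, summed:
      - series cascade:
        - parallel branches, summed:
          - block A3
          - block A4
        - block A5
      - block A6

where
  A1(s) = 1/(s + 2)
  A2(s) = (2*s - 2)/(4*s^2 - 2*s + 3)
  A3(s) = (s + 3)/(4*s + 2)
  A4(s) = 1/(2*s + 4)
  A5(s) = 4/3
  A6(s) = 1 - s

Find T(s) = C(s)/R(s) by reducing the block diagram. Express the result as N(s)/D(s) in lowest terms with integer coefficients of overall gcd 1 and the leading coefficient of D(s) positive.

Step 1: close the feedback loop around A1, A2; result (4*s^2 - 2*s + 3)/(4*s^3 + 6*s^2 + s + 4)
Step 2: combine A3, A4 in parallel; result (s^2 + 7*s + 7)/(4*s^2 + 10*s + 4)
Step 3: series reduction of (A3+A4), A5; result (2*s^2 + 14*s + 14)/(6*s^2 + 15*s + 6)
Step 4: combine ((A3+A4)*A5), A6 in parallel; result (-6*s^3 - 7*s^2 + 23*s + 20)/(6*s^2 + 15*s + 6)
Step 5: feedback reduction of [A1/(1+A1*A2)], (((A3+A4)*A5)+A6): this yields T(s), and no further normalization is needed

Final answer: (24*s^4 + 48*s^3 + 12*s^2 + 33*s + 18)/(80*s^4 + 208*s^3 + 88*s^2 + 95*s + 84)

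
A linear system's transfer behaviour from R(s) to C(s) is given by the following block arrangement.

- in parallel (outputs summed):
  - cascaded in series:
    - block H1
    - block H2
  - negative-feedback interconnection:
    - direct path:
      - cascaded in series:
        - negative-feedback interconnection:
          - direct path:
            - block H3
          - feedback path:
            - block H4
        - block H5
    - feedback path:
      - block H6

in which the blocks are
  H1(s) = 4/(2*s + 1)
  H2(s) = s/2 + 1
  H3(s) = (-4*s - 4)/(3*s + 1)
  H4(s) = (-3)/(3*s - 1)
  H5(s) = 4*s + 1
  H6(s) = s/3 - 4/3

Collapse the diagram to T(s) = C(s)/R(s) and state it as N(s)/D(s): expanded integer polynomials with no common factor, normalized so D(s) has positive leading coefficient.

Reducing step by step:

1. reduce the series chain H1, H2 gives (2*s + 4)/(2*s + 1)
2. close the feedback loop around H3, H4 gives (-12*s^2 - 8*s + 4)/(9*s^2 + 12*s + 11)
3. cascade [H3/(1+H3*H4)], H5 gives (-48*s^3 - 44*s^2 + 8*s + 4)/(9*s^2 + 12*s + 11)
4. apply the feedback formula to ([H3/(1+H3*H4)]*H5), H6 gives (144*s^3 + 132*s^2 - 24*s - 12)/(48*s^4 - 148*s^3 - 211*s^2 - 8*s - 17)
5. add (H1*H2), [([H3/(1+H3*H4)]*H5)/(1+([H3/(1+H3*H4)]*H5)*H6)] (parallel) - this is the overall T(s), already in the required normalized form

Answer: (96*s^5 + 184*s^4 - 606*s^3 - 776*s^2 - 114*s - 80)/(96*s^5 - 248*s^4 - 570*s^3 - 227*s^2 - 42*s - 17)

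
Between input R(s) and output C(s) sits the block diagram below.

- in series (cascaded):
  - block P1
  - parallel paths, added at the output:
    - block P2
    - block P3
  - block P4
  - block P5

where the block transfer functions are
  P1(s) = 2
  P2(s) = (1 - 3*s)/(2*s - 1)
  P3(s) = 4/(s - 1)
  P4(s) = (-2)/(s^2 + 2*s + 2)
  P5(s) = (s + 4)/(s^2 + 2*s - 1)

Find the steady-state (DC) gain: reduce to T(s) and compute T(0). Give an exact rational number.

(1) add P2, P3 (parallel) -> (-3*s^2 + 12*s - 5)/(2*s^2 - 3*s + 1)
(2) reduce the series chain P1, (P2+P3), P4, P5 -> (12*s^3 - 172*s + 80)/(2*s^6 + 5*s^5 - s^4 - 7*s^3 - 5*s^2 + 8*s - 2)
DC gain: substitute s = 0 into T(s) from step 2: T(0) = 80/(-2) = -40.

Final answer: -40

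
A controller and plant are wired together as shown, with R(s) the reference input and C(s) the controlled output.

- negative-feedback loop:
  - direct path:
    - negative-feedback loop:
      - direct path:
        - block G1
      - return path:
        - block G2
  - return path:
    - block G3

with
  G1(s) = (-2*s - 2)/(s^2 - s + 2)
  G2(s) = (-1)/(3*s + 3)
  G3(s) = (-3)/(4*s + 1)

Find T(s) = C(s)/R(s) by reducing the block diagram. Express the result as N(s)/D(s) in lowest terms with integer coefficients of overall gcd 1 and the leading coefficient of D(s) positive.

(1) collapse the loop (G1 forward, G2 return) -> (-6*s - 6)/(3*s^2 - 3*s + 8)
(2) collapse the loop ([G1/(1+G1*G2)] forward, G3 return); the result is T(s) itself (integer coefficients, no common factor, positive leading denominator coefficient)

Final answer: (-24*s^2 - 30*s - 6)/(12*s^3 - 9*s^2 + 47*s + 26)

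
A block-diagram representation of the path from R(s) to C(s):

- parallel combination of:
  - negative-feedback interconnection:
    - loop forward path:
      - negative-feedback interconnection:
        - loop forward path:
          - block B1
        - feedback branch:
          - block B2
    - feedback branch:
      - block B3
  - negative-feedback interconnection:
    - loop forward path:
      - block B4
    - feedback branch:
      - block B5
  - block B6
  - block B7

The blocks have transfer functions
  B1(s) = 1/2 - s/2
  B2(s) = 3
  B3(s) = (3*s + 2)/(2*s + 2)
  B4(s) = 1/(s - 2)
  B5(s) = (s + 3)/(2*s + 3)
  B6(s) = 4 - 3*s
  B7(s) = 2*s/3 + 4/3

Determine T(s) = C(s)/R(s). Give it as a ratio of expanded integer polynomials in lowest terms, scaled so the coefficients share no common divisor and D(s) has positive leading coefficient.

The answer is (-126*s^5 + 370*s^4 + 251*s^3 - 900*s^2 - 129*s + 486)/(54*s^4 - 30*s^3 - 153*s^2 + 45*s + 108).

Reasoning:
Step 1 - collapse the loop (B1 forward, B2 return); result (s - 1)/(3*s - 5)
Step 2 - close the feedback loop around [B1/(1+B1*B2)], B3; result (2*s^2 - 2)/(9*s^2 - 5*s - 12)
Step 3 - reduce the feedback loop with forward B4 and return B5; result (2*s + 3)/(2*s^2 - 3)
Step 4 - parallel reduction of [[B1/(1+B1*B2)]/(1+[B1/(1+B1*B2)]*B3)], [B4/(1+B4*B5)], B6, B7, giving the overall T(s)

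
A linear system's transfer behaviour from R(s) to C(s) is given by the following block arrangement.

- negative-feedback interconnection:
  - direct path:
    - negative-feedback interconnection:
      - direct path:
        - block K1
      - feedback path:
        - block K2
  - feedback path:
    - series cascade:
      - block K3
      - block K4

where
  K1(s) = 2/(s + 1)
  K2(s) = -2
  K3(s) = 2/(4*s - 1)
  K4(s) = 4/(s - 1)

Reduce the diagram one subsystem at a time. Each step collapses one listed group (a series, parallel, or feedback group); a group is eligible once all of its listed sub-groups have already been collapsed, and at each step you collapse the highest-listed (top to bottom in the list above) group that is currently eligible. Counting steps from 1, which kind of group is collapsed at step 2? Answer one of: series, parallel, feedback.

Step 1: reduce the feedback loop with forward K1 and return K2
Step 2: combine K3, K4 in series
Step 3: collapse the loop ([K1/(1+K1*K2)] forward, (K3*K4) return)
The group at step 2 is a series group.

Final answer: series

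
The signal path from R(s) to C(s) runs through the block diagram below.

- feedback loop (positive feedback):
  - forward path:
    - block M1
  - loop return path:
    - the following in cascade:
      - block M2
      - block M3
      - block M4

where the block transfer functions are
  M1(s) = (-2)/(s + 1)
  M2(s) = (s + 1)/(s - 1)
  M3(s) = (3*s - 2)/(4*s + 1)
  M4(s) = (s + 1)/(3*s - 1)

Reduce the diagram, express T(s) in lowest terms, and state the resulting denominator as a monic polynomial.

First reduce the diagram to T(s).

[1] series reduction of M2, M3, M4 gives (3*s^3 + 4*s^2 - s - 2)/(12*s^3 - 13*s^2 + 1)
[2] collapse the loop (M1 forward, (M2*M3*M4) return) gives (-24*s^3 + 26*s^2 - 2)/(12*s^4 + 5*s^3 - 5*s^2 - s - 3)
Step 2 gives the fully reduced T(s), with no common factor left to cancel. The denominator's leading coefficient is 12, so divide each of its coefficients by 12 to get the monic form.

Answer: s^4 + 5*s^3/12 - 5*s^2/12 - s/12 - 1/4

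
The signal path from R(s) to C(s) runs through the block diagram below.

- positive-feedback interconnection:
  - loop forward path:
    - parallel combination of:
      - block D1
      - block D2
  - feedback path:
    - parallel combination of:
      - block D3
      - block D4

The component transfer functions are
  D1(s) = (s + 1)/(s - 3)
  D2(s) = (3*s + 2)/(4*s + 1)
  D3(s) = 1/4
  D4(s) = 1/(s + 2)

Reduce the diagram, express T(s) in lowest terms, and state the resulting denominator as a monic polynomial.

First reduce the diagram to T(s).

(1) reduce the parallel group D1, D2 -> (7*s^2 - 2*s - 5)/(4*s^2 - 11*s - 3)
(2) reduce the parallel group D3, D4 -> (s + 6)/(4*s + 8)
(3) reduce the feedback loop with forward (D1+D2) and return (D3+D4) -> (28*s^3 + 48*s^2 - 36*s - 40)/(9*s^3 - 52*s^2 - 83*s + 6)
The result of step 3 is T(s) in lowest terms. Its denominator has leading coefficient 9; dividing the denominator through by 9 makes it monic.

Answer: s^3 - 52*s^2/9 - 83*s/9 + 2/3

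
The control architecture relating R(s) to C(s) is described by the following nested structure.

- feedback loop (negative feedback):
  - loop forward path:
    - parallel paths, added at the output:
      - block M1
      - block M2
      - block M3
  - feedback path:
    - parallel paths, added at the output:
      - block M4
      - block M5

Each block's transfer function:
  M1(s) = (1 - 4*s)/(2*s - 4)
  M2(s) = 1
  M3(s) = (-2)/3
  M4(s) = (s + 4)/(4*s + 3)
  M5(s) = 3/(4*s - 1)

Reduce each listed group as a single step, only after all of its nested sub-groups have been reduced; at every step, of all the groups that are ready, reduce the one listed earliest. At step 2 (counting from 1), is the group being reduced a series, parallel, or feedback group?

The answer is parallel.

Reasoning:
1. sum the parallel branches M1, M2, M3
2. sum the parallel branches M4, M5
3. reduce the feedback loop with forward (M1+M2+M3) and return (M4+M5)
Step 2 collapses a parallel group.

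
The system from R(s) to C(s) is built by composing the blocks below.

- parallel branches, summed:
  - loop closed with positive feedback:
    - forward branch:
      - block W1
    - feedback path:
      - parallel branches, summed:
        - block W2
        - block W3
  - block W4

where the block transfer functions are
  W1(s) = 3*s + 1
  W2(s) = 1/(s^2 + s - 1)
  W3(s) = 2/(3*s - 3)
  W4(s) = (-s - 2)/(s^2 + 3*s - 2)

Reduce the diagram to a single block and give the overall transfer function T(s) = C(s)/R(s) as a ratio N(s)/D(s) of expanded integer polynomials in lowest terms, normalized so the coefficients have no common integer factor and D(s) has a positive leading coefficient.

(1) combine W2, W3 in parallel = (2*s^2 + 5*s - 5)/(3*s^3 - 6*s + 3)
(2) apply the feedback formula to W1, (W2+W3) = (-9*s^4 - 3*s^3 + 18*s^2 - 3*s - 3)/(3*s^3 + 17*s^2 - 4*s - 8)
(3) reduce the parallel group [W1/(1-W1*(W2+W3))], W4, giving the overall T(s)

Final answer: (-9*s^6 - 30*s^5 + 24*s^4 + 34*s^3 - 78*s^2 + 13*s + 22)/(3*s^5 + 26*s^4 + 41*s^3 - 54*s^2 - 16*s + 16)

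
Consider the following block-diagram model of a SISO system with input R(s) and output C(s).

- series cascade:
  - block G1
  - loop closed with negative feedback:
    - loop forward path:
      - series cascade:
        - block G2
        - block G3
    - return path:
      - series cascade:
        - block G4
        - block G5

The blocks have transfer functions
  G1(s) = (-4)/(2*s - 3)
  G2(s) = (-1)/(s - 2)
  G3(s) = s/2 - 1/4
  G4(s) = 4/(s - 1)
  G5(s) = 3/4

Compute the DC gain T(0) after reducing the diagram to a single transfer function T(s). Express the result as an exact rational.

(1) reduce the series chain G2, G3 gives (1 - 2*s)/(4*s - 8)
(2) series reduction of G4, G5 gives 3/(s - 1)
(3) reduce the feedback loop with forward (G2*G3) and return (G4*G5) gives (-2*s^2 + 3*s - 1)/(4*s^2 - 18*s + 11)
(4) multiply G1, [(G2*G3)/(1+(G2*G3)*(G4*G5))] (series) gives (8*s^2 - 12*s + 4)/(8*s^3 - 48*s^2 + 76*s - 33)
DC gain: substitute s = 0 into T(s) from step 4: T(0) = 4/(-33) = -4/33.

Hence the answer: -4/33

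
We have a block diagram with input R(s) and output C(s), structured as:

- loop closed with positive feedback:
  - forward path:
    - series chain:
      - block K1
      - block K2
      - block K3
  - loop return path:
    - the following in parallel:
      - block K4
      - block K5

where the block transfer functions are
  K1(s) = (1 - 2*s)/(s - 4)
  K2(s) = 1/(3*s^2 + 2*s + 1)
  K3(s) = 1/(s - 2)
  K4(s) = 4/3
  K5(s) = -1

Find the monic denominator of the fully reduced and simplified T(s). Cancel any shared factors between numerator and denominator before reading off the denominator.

First reduce the diagram to T(s).

Step 1 - cascade K1, K2, K3: (1 - 2*s)/(3*s^4 - 16*s^3 + 13*s^2 + 10*s + 8)
Step 2 - sum the parallel branches K4, K5: 1/3
Step 3 - close the feedback loop around (K1*K2*K3), (K4+K5): (3 - 6*s)/(9*s^4 - 48*s^3 + 39*s^2 + 32*s + 23)
T(s) is the step-3 result (common factors already cancelled). Leading coefficient of the denominator: 9. Divide through by 9 for the monic polynomial.

Answer: s^4 - 16*s^3/3 + 13*s^2/3 + 32*s/9 + 23/9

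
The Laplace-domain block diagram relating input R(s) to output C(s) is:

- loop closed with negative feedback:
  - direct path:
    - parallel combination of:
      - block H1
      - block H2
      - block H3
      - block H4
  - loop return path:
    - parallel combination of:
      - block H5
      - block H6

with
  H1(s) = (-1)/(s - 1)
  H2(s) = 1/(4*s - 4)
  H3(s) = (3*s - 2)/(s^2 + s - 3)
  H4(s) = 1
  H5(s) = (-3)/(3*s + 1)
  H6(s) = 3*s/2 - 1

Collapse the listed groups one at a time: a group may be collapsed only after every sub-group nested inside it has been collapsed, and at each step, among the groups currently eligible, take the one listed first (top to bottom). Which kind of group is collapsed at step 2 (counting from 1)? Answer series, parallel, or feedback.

1. parallel reduction of H1, H2, H3, H4
2. reduce the parallel group H5, H6
3. close the feedback loop around (H1+H2+H3+H4), (H5+H6)
So the answer for step 2 is parallel.

Therefore the answer is parallel.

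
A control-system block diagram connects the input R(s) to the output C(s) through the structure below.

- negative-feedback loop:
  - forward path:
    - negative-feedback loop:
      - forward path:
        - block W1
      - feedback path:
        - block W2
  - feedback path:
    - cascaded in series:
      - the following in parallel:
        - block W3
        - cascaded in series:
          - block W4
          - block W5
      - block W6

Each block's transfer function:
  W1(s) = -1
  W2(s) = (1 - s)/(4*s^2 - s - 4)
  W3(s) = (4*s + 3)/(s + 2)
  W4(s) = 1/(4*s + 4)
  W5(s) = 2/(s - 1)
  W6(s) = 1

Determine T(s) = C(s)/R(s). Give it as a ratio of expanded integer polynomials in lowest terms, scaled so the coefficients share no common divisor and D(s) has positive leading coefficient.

[1] feedback reduction of W1, W2 = (-4*s^2 + s + 4)/(4*s^2 - 5)
[2] cascade W4, W5 = 1/(2*s^2 - 2)
[3] parallel reduction of W3, (W4*W5) = (8*s^3 + 6*s^2 - 7*s - 4)/(2*s^3 + 4*s^2 - 2*s - 4)
[4] multiply (W3+(W4*W5)), W6 (series) = (8*s^3 + 6*s^2 - 7*s - 4)/(2*s^3 + 4*s^2 - 2*s - 4)
[5] collapse the loop ([W1/(1+W1*W2)] forward, ((W3+(W4*W5))*W6) return); the result is T(s) itself (integer coefficients, no common factor, positive leading denominator coefficient)

Answer: (8*s^5 + 14*s^4 - 20*s^3 - 30*s^2 + 12*s + 16)/(24*s^5 - 48*s^3 + 3*s^2 + 22*s - 4)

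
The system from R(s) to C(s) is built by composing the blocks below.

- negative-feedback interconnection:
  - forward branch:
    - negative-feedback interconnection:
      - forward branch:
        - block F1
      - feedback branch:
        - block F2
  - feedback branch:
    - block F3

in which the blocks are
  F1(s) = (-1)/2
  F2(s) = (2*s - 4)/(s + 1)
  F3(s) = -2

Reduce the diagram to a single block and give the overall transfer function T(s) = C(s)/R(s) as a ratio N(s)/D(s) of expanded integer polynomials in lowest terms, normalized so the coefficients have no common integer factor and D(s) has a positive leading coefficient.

The answer is (-s - 1)/(2*s + 8).

Reasoning:
Step 1 - close the feedback loop around F1, F2 -> -s/6 - 1/6
Step 2 - collapse the loop ([F1/(1+F1*F2)] forward, F3 return), which is the overall transfer function T(s) = C(s)/R(s) in lowest terms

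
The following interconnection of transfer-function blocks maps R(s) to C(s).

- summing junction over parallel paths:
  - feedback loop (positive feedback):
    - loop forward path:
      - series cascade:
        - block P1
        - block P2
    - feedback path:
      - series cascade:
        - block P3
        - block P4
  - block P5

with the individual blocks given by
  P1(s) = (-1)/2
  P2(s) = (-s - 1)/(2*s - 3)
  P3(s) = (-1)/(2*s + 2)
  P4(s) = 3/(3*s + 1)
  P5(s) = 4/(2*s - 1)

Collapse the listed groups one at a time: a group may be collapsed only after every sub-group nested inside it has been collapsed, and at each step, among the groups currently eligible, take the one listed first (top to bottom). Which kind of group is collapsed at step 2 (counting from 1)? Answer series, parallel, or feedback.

Answer: series

Working:
Step 1: reduce the series chain P1, P2
Step 2: combine P3, P4 in series
Step 3: feedback reduction of (P1*P2), (P3*P4)
Step 4: parallel reduction of [(P1*P2)/(1-(P1*P2)*(P3*P4))], P5
The group at step 2 is a series group.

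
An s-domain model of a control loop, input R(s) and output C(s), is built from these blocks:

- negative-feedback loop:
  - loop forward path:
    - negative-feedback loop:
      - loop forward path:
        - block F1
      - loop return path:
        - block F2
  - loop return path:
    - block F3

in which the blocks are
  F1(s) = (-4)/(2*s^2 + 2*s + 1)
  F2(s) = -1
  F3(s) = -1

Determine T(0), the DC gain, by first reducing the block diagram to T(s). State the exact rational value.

Step 1 - close the feedback loop around F1, F2 = (-4)/(2*s^2 + 2*s + 5)
Step 2 - reduce the feedback loop with forward [F1/(1+F1*F2)] and return F3 = (-4)/(2*s^2 + 2*s + 9)
Step 2 gives the overall T(s). Then T(0) = -4/9.

Hence the answer: -4/9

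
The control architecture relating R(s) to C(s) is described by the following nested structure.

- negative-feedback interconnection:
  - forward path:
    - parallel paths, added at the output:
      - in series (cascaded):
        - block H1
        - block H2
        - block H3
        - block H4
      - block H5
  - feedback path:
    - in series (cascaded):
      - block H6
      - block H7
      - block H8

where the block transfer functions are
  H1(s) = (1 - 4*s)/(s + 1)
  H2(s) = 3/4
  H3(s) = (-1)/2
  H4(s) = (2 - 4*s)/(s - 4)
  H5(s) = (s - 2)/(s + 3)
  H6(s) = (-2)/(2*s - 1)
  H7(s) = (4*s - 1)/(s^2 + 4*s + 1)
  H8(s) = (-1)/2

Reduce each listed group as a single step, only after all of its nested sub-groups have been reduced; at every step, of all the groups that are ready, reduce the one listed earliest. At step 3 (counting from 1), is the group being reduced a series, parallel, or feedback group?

(1) cascade H1, H2, H3, H4
(2) parallel reduction of (H1*H2*H3*H4), H5
(3) multiply H6, H7, H8 (series)
(4) feedback reduction of ((H1*H2*H3*H4)+H5), (H6*H7*H8)
So the answer for step 3 is series.

Answer: series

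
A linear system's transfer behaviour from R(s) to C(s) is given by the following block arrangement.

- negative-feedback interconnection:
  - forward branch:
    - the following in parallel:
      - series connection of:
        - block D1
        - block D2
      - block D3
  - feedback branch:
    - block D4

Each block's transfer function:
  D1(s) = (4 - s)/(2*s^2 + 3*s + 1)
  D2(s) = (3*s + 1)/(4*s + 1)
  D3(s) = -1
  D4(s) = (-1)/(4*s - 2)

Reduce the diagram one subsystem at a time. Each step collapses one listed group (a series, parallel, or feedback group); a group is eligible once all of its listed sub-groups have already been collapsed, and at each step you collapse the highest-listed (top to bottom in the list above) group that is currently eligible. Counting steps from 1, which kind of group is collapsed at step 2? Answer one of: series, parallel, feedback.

The answer is parallel.

Reasoning:
1. combine D1, D2 in series
2. reduce the parallel group (D1*D2), D3
3. reduce the feedback loop with forward ((D1*D2)+D3) and return D4
The group at step 2 is a parallel group.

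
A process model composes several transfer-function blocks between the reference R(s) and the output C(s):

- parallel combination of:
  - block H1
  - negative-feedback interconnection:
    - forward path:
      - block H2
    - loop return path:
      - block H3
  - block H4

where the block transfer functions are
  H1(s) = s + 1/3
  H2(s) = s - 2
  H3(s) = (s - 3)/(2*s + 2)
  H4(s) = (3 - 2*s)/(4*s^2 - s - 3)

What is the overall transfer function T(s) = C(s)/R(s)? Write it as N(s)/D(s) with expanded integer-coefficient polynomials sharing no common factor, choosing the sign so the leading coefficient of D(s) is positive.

Reducing step by step:

Step 1. close the feedback loop around H2, H3 = (2*s^2 - 2*s - 4)/(s^2 - 3*s + 8)
Step 2. reduce the parallel group H1, [H2/(1+H2*H3)], H4; the result is T(s) itself (integer coefficients, no common factor, positive leading denominator coefficient)

Answer: (12*s^5 - 11*s^4 + 47*s^3 + 2*s^2 - 116*s + 84)/(12*s^4 - 39*s^3 + 96*s^2 + 3*s - 72)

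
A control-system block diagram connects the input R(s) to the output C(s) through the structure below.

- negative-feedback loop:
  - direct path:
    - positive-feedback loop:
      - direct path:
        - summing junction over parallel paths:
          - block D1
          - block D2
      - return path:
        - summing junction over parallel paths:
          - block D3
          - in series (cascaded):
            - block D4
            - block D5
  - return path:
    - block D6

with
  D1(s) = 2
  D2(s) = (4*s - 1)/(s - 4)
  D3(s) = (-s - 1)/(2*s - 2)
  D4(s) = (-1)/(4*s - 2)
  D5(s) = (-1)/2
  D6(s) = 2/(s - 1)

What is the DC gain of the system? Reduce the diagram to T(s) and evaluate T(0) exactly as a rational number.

1. parallel reduction of D1, D2: (6*s - 9)/(s - 4)
2. multiply D4, D5 (series): 1/(8*s - 4)
3. sum the parallel branches D3, (D4*D5): (-4*s^2 - s + 1)/(8*s^2 - 12*s + 4)
4. close the feedback loop around (D1+D2), (D3+(D4*D5)): (48*s^3 - 144*s^2 + 132*s - 36)/(32*s^3 - 74*s^2 + 37*s - 7)
5. feedback reduction of [(D1+D2)/(1-(D1+D2)*(D3+(D4*D5)))], D6: (48*s^3 - 144*s^2 + 132*s - 36)/(32*s^3 + 22*s^2 - 155*s + 65)
DC gain: substitute s = 0 into T(s) from step 5: T(0) = -36/65.

Therefore the answer is -36/65.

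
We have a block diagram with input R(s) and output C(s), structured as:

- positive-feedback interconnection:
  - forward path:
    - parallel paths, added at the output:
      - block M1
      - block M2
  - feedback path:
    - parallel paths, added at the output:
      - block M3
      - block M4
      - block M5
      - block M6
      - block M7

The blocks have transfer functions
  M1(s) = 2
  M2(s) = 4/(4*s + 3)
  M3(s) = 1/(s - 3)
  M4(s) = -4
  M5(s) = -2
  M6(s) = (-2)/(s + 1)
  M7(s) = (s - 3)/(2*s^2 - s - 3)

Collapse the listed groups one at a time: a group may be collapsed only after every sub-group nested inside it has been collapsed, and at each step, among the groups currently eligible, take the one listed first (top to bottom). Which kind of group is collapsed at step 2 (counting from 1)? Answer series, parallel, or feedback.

Answer: parallel

Working:
Step 1: combine M1, M2 in parallel
Step 2: combine M3, M4, M5, M6, M7 in parallel
Step 3: reduce the feedback loop with forward (M1+M2) and return (M3+M4+M5+M6+M7)
Step 2 collapses a parallel group.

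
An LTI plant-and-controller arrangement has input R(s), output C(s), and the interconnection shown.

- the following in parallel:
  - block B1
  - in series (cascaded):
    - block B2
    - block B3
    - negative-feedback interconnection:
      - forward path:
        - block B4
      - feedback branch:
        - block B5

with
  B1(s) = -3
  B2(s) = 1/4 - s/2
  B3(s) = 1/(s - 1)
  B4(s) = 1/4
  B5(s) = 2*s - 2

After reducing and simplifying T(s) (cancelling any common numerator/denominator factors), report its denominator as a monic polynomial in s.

First reduce the diagram to T(s).

Step 1 - apply the feedback formula to B4, B5, giving 1/(2*s + 2)
Step 2 - cascade B2, B3, [B4/(1+B4*B5)], giving (1 - 2*s)/(8*s^2 - 8)
Step 3 - parallel reduction of B1, (B2*B3*[B4/(1+B4*B5)]), giving (-24*s^2 - 2*s + 25)/(8*s^2 - 8)
The result of step 3 is T(s) in lowest terms. Its denominator has leading coefficient 8; dividing the denominator through by 8 makes it monic.

Answer: s^2 - 1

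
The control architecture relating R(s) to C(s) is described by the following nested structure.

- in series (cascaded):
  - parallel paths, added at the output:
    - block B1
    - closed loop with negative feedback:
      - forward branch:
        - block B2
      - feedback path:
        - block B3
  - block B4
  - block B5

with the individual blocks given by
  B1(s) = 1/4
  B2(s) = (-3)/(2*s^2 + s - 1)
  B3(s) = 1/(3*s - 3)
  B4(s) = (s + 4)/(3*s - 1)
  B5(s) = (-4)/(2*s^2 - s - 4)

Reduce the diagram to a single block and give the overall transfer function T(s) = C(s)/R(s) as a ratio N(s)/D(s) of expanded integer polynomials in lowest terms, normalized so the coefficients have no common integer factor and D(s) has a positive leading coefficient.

Reducing step by step:

[1] collapse the loop (B2 forward, B3 return) = (3 - 3*s)/(2*s^3 - s^2 - 2*s)
[2] reduce the parallel group B1, [B2/(1+B2*B3)] = (2*s^3 - s^2 - 14*s + 12)/(8*s^3 - 4*s^2 - 8*s)
[3] reduce the series chain (B1+[B2/(1+B2*B3)]), B4, B5 - this is the overall T(s), already in the required normalized form

Answer: (-2*s^4 - 7*s^3 + 18*s^2 + 44*s - 48)/(12*s^6 - 16*s^5 - 29*s^4 + 29*s^3 + 18*s^2 - 8*s)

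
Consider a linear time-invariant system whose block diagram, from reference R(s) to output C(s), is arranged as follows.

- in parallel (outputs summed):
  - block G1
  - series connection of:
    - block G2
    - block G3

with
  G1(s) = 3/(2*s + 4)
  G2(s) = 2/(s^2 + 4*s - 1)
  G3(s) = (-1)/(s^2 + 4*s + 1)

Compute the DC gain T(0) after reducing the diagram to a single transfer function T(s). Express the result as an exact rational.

Step 1: combine G2, G3 in series -> (-2)/(s^4 + 8*s^3 + 16*s^2 - 1)
Step 2: combine G1, (G2*G3) in parallel -> (3*s^4 + 24*s^3 + 48*s^2 - 4*s - 11)/(2*s^5 + 20*s^4 + 64*s^3 + 64*s^2 - 2*s - 4)
Step 2 gives the overall T(s). Then T(0) = -11/(-4) = 11/4.

Hence the answer: 11/4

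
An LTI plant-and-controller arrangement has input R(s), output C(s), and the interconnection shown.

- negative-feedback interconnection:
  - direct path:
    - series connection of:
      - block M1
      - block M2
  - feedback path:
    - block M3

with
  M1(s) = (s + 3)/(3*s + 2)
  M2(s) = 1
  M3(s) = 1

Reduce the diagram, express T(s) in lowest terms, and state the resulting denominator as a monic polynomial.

First reduce the diagram to T(s).

1. cascade M1, M2 = (s + 3)/(3*s + 2)
2. reduce the feedback loop with forward (M1*M2) and return M3 = (s + 3)/(4*s + 5)
Step 2 gives the fully reduced T(s), with no common factor left to cancel. The denominator's leading coefficient is 4, so divide each of its coefficients by 4 to get the monic form.

Answer: s + 5/4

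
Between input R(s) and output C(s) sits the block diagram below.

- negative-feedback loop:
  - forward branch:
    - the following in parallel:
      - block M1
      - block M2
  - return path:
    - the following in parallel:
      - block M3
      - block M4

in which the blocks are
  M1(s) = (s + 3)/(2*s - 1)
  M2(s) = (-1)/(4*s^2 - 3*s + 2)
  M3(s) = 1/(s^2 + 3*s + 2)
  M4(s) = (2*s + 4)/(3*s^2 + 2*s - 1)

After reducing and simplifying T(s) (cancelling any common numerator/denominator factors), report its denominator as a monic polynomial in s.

(1) sum the parallel branches M1, M2 = (4*s^3 + 9*s^2 - 9*s + 7)/(8*s^3 - 10*s^2 + 7*s - 2)
(2) combine M3, M4 in parallel = (2*s^2 + 11*s + 7)/(3*s^3 + 8*s^2 + 3*s - 2)
(3) reduce the feedback loop with forward (M1+M2) and return (M3+M4) = (12*s^6 + 59*s^5 + 57*s^4 - 32*s^3 + 11*s^2 + 39*s - 14)/(24*s^6 + 42*s^5 + 27*s^4 + 113*s^3 + 3*s^2 - 6*s + 53)
That last expression is T(s), already simplified. Scaling its denominator by 1/24 (the reciprocal of the leading coefficient) yields the monic denominator.

Final answer: s^6 + 7*s^5/4 + 9*s^4/8 + 113*s^3/24 + s^2/8 - s/4 + 53/24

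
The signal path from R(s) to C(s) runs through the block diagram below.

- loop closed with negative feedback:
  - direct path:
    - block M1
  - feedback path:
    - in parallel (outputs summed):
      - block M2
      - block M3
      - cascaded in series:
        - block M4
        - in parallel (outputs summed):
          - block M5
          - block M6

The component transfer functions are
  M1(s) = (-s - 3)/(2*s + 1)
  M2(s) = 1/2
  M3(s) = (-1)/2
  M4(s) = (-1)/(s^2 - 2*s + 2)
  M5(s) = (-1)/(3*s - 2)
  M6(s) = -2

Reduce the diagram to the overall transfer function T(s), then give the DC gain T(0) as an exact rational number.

Step 1 - reduce the parallel group M5, M6; result (3 - 6*s)/(3*s - 2)
Step 2 - combine M4, (M5+M6) in series; result (6*s - 3)/(3*s^3 - 8*s^2 + 10*s - 4)
Step 3 - reduce the parallel group M2, M3, (M4*(M5+M6)); result (6*s - 3)/(3*s^3 - 8*s^2 + 10*s - 4)
Step 4 - feedback reduction of M1, (M2+M3+(M4*(M5+M6))); result (-3*s^4 - s^3 + 14*s^2 - 26*s + 12)/(6*s^4 - 13*s^3 + 6*s^2 - 13*s + 5)
The step-4 result is T(s). Setting s = 0: T(0) = 12/5.

Therefore the answer is 12/5.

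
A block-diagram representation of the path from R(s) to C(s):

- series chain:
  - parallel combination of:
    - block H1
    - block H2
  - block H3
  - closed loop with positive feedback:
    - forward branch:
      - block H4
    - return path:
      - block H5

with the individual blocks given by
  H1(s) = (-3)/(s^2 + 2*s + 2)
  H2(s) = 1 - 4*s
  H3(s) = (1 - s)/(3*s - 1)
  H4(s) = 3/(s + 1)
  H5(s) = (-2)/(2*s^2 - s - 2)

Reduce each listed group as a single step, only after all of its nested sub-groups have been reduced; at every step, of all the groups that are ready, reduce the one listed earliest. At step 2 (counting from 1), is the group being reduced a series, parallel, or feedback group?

Step 1: add H1, H2 (parallel)
Step 2: collapse the loop (H4 forward, H5 return)
Step 3: reduce the series chain (H1+H2), H3, [H4/(1-H4*H5)]
Step 2: feedback.

Answer: feedback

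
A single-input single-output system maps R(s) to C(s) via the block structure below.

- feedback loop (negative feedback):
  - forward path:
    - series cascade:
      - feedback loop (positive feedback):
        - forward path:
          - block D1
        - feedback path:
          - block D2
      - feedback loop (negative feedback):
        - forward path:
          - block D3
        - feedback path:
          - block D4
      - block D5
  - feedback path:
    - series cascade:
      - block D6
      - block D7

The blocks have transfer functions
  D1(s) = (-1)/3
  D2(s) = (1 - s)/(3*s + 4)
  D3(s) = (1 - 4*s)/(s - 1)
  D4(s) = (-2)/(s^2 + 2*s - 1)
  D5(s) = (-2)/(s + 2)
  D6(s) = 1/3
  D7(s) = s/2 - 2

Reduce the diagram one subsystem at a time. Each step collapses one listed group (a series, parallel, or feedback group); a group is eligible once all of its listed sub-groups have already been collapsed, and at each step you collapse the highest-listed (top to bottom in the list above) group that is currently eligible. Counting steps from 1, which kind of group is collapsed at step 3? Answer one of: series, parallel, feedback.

1. feedback reduction of D1, D2
2. feedback reduction of D3, D4
3. series reduction of [D1/(1-D1*D2)], [D3/(1+D3*D4)], D5
4. multiply D6, D7 (series)
5. apply the feedback formula to ([D1/(1-D1*D2)]*[D3/(1+D3*D4)]*D5), (D6*D7)
At step 3 the group reduced is series.

Answer: series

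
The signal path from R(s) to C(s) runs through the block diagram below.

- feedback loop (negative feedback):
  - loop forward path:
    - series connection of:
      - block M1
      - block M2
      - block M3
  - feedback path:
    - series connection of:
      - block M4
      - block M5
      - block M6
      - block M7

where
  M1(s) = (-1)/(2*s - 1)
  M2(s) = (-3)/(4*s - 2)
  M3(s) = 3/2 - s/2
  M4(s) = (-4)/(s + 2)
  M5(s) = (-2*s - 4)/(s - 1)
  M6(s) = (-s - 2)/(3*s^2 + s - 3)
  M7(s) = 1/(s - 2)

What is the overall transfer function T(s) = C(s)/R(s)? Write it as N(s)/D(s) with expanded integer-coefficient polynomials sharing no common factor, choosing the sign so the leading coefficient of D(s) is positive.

Step 1 - cascade M1, M2, M3 = (9 - 3*s)/(16*s^2 - 16*s + 4)
Step 2 - multiply M4, M5, M6, M7 (series) = (-8*s - 16)/(3*s^4 - 8*s^3 + 11*s - 6)
Step 3 - collapse the loop ((M1*M2*M3) forward, (M4*M5*M6*M7) return), which is the overall transfer function T(s) = C(s)/R(s) in lowest terms

Therefore the answer is (-9*s^5 + 51*s^4 - 72*s^3 - 33*s^2 + 117*s - 54)/(48*s^6 - 176*s^5 + 140*s^4 + 144*s^3 - 248*s^2 + 116*s - 168).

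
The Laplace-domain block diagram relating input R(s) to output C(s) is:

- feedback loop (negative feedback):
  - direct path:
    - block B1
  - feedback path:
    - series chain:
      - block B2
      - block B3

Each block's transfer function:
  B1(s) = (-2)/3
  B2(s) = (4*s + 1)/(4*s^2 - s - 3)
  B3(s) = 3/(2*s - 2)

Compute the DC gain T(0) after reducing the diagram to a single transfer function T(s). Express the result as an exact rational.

Step 1. cascade B2, B3 = (12*s + 3)/(8*s^3 - 10*s^2 - 4*s + 6)
Step 2. feedback reduction of B1, (B2*B3) = (-8*s^3 + 10*s^2 + 4*s - 6)/(12*s^3 - 15*s^2 - 18*s + 6)
That last expression is T(s); at s = 0 only the constant terms survive, so T(0) = -6/6 = -1.

Therefore the answer is -1.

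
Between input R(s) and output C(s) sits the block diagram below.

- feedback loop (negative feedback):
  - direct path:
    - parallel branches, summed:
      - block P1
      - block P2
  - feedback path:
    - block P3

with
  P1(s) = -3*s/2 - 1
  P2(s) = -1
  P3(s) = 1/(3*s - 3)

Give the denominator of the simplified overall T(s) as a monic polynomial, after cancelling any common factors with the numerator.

First reduce the diagram to T(s).

Step 1 - sum the parallel branches P1, P2 -> -3*s/2 - 2
Step 2 - close the feedback loop around (P1+P2), P3 -> (-9*s^2 - 3*s + 12)/(3*s - 10)
T(s) is the step-2 result (common factors already cancelled). Leading coefficient of the denominator: 3. Divide through by 3 for the monic polynomial.

Answer: s - 10/3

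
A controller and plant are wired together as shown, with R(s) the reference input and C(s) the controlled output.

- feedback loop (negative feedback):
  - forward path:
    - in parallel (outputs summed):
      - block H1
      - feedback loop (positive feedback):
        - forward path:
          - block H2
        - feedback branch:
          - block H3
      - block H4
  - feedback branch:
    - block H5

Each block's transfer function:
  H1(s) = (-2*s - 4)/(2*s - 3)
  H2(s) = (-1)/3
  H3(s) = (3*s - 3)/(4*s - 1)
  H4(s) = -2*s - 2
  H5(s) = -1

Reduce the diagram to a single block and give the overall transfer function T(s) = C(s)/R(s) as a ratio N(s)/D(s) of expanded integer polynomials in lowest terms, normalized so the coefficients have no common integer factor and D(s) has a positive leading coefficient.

[1] apply the feedback formula to H2, H3; result (1 - 4*s)/(15*s - 6)
[2] parallel reduction of H1, [H2/(1-H2*H3)], H4; result (-60*s^3 + 16*s^2 + 44*s - 15)/(30*s^2 - 57*s + 18)
[3] reduce the feedback loop with forward (H1+[H2/(1-H2*H3)]+H4) and return H5: this yields T(s), and no further normalization is needed

Therefore the answer is (-60*s^3 + 16*s^2 + 44*s - 15)/(60*s^3 + 14*s^2 - 101*s + 33).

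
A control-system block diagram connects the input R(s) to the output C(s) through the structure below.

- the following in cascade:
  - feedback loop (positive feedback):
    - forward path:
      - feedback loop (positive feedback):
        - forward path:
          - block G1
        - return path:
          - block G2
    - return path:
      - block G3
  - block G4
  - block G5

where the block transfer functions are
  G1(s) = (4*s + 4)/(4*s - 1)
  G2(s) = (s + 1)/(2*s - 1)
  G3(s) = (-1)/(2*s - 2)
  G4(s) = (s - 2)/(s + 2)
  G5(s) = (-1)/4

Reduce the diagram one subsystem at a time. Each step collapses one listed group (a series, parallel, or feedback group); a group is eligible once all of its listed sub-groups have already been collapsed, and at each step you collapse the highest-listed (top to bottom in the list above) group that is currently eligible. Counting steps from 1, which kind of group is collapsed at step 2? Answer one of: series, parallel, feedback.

[1] apply the feedback formula to G1, G2
[2] feedback reduction of [G1/(1-G1*G2)], G3
[3] reduce the series chain [[G1/(1-G1*G2)]/(1-[G1/(1-G1*G2)]*G3)], G4, G5
Step 2 collapses a feedback group.

Hence the answer: feedback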